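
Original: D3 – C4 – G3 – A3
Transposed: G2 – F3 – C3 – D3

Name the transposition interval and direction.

From D3 to G2 is 5 letter names — a fifth of some quality.
G2 to D3 is 7 semitones, which makes it a perfect fifth; the second version is lower, so the direction is down.
Checking another pair — A3 → D3 — gives the same interval.

down a perfect fifth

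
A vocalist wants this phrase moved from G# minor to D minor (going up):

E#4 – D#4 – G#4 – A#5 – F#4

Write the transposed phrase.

G# minor to D minor up is a diminished fifth, so every note moves up by that interval.
E#4 gives B4
D#4 gives A4
G#4 gives D5
A#5 gives E6
F#4 gives C5

B4 A4 D5 E6 C5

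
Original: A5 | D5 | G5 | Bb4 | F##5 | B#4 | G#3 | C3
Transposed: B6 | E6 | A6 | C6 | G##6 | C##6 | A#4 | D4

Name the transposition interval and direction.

From A5 to B6 is 9 letter names — a ninth of some quality.
A5 to B6 is 14 semitones, which makes it a major ninth; the second version is higher, so the direction is up.
Checking another pair — C3 → D4 — gives the same interval.

up a major ninth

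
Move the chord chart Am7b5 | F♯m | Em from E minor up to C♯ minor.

F#m7b5 D#m C#m

E minor up to C♯ minor is a major sixth; each chord root moves by that interval while the quality stays the same.
Am7b5: root A up a major sixth → F#, giving F#m7b5.
F♯m: root F♯ up a major sixth → D#, giving D#m.
Em: root E up a major sixth → C#, giving C#m.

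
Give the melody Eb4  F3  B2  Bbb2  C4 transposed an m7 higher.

Eb4 becomes Db5
F3 becomes Eb4
B2 becomes A3
Bbb2 becomes Abb3
C4 becomes Bb4

Db5 Eb4 A3 Abb3 Bb4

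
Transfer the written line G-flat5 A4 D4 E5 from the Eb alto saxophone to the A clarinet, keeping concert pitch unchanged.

Dbb5 Eb4 Ab3 Bb4

First find concert pitch: the Eb alto saxophone sounds a major sixth below written, so G-flat5 A4 D4 E5 sounds Bbb4 C4 F3 G4.
Then write for A clarinet: it sounds a minor third below written, so the part must be a minor third above concert.
Bbb4 → Dbb5
C4 → Eb4
F3 → Ab3
G4 → Bb4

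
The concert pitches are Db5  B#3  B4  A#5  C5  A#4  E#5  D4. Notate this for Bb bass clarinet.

Written C4 sounds as Bb2 on the Bb bass clarinet, so concert pitches are written a major ninth up.
Db5 becomes Eb6
B#3 becomes C##5
B4 becomes C#6
A#5 becomes B#6
C5 becomes D6
A#4 becomes B#5
E#5 becomes F##6
D4 becomes E5

Eb6 C##5 C#6 B#6 D6 B#5 F##6 E5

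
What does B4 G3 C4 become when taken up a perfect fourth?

B4 becomes E5
G3 becomes C4
C4 becomes F4

E5 C4 F4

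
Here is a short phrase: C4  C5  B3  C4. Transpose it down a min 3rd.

A3 A4 G#3 A3

C4 down a minor third is A3.
C5: a third down reaches A, and 3 semitones makes it A4.
B3: a third down reaches G, and 3 semitones makes it G#3.
A minor third down from C4 gives A3.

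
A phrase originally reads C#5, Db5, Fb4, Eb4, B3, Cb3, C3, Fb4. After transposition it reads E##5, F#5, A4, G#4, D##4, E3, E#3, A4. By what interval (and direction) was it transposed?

From C#5 to E##5 is 3 letter names — a third of some quality.
C#5 to E##5 is 5 semitones, which makes it an augmented third; the second version is higher, so the direction is up.
Checking another pair — Fb4 → A4 — gives the same interval.

up an augmented third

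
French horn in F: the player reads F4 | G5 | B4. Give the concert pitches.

Bb3 C5 E4

Written C4 on the French horn in F sounds as F3, a perfect fifth lower; apply that shift to every note.
F4 becomes Bb3
G5 becomes C5
B4 becomes E4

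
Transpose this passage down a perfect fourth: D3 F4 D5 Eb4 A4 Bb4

D3 down a perfect fourth is A2.
A perfect fourth down from F4 gives C4.
D5: a fourth down reaches A, and 5 semitones makes it A4.
Eb4 down a perfect fourth is Bb3.
A4: a fourth down reaches E, and 5 semitones makes it E4.
Bb4 down a perfect fourth is F4.

A2 C4 A4 Bb3 E4 F4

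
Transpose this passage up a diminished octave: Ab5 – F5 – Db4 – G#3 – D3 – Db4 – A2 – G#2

Abb6 Fb6 Dbb5 G4 Db4 Dbb5 Ab3 G3

Ab5 up a diminished octave is Abb6.
F5 up a diminished octave is Fb6.
Db4: an octave up reaches D, and 11 semitones makes it Dbb5.
G#3: an octave up reaches G, and 11 semitones makes it G4.
D3 up a diminished octave is Db4.
Db4: an octave up reaches D, and 11 semitones makes it Dbb5.
A2 up a diminished octave is Ab3.
G#2 up a diminished octave is G3.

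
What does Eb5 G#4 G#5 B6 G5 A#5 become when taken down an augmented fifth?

Abb4 C4 C5 Eb6 Cb5 D5

Eb5: a fifth down reaches A, and 8 semitones makes it Abb4.
An augmented fifth down from G#4 gives C4.
G#5: a fifth down reaches C, and 8 semitones makes it C5.
B6 down an augmented fifth is Eb6.
An augmented fifth down from G5 gives Cb5.
An augmented fifth down from A#5 gives D5.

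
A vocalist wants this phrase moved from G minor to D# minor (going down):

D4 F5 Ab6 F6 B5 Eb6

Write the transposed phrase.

A#3 C#5 E6 C#6 F##5 B5

G minor to D# minor down is a diminished fourth, so every note moves down by that interval.
D4 gives A#3
F5 gives C#5
Ab6 gives E6
F6 gives C#6
B5 gives F##5
Eb6 gives B5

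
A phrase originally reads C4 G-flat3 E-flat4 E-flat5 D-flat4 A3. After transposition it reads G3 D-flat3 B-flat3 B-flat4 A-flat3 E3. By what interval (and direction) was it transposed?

down a perfect fourth

From C4 to G3 is 4 letter names — a fourth of some quality.
G3 to C4 is 5 semitones, which makes it a perfect fourth; the second version is lower, so the direction is down.
Checking another pair — A3 → E3 — gives the same interval.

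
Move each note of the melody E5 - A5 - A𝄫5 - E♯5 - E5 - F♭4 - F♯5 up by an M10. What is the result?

G#6 C#7 Cb7 G##6 G#6 Ab5 A#6

E5 gives G#6
A5 gives C#7
Abb5 gives Cb7
E#5 gives G##6
E5 gives G#6
Fb4 gives Ab5
F#5 gives A#6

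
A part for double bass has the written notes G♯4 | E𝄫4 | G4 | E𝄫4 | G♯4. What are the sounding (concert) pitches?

G#3 Ebb3 G3 Ebb3 G#3

Written C4 on the double bass sounds as C3, a perfect octave lower; apply that shift to every note.
G#4 → G#3
Ebb4 → Ebb3
G4 → G3
Ebb4 → Ebb3
G#4 → G#3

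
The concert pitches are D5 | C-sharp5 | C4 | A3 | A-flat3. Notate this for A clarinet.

Written C4 sounds as A3 on the A clarinet, so concert pitches are written a minor third up.
D5 becomes F5
C#5 becomes E5
C4 becomes Eb4
A3 becomes C4
Ab3 becomes Cb4

F5 E5 Eb4 C4 Cb4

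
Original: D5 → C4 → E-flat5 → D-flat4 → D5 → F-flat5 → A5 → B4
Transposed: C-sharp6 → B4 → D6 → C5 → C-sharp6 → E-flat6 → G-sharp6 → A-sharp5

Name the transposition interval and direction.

From D5 to C#6 is 7 letter names — a seventh of some quality.
D5 to C#6 is 11 semitones, which makes it a major seventh; the second version is higher, so the direction is up.
Checking another pair — B4 → A#5 — gives the same interval.

up a major seventh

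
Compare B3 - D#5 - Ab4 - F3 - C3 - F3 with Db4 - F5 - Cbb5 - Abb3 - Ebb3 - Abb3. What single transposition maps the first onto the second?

Take the first pair: B3 → Db4. B to D spans 3 letter names, so the interval is some kind of third.
B3 to Db4 is 2 semitones, which makes it a diminished third; the second version is higher, so the direction is up.
Checking another pair — F3 → Abb3 — gives the same interval.

up a diminished third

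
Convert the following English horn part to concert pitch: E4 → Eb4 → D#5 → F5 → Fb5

A3 Ab3 G#4 Bb4 Bbb4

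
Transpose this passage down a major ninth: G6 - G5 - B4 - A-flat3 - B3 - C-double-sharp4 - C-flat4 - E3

G6 gives F5
G5 gives F4
B4 gives A3
Ab3 gives Gb2
B3 gives A2
C##4 gives B#2
Cb4 gives Bbb2
E3 gives D2

F5 F4 A3 Gb2 A2 B#2 Bbb2 D2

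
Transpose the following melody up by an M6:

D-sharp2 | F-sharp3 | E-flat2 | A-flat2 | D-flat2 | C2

D#2 gives B#2
F#3 gives D#4
Eb2 gives C3
Ab2 gives F3
Db2 gives Bb2
C2 gives A2

B#2 D#4 C3 F3 Bb2 A2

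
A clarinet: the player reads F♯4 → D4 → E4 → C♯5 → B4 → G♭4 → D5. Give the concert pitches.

The A clarinet sounds a minor third below written, so transpose each written note down a minor third.
F#4 to D#4
D4 to B3
E4 to C#4
C#5 to A#4
B4 to G#4
Gb4 to Eb4
D5 to B4

D#4 B3 C#4 A#4 G#4 Eb4 B4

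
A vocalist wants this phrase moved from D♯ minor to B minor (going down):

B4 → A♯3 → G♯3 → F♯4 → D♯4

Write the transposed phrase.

From D♯ down to B is a major third; apply that to each pitch.
B4 to G4
A#3 to F#3
G#3 to E3
F#4 to D4
D#4 to B3

G4 F#3 E3 D4 B3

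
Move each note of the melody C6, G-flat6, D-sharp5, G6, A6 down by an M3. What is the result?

Ab5 Ebb6 B4 Eb6 F6

C6 down a major third is Ab5.
Gb6 down a major third is Ebb6.
A major third down from D#5 gives B4.
G6: a third down reaches E, and 4 semitones makes it Eb6.
A major third down from A6 gives F6.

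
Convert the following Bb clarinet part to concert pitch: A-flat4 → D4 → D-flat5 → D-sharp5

Written C4 on the Bb clarinet sounds as Bb3, a major second lower; apply that shift to every note.
Ab4 becomes Gb4
D4 becomes C4
Db5 becomes Cb5
D#5 becomes C#5

Gb4 C4 Cb5 C#5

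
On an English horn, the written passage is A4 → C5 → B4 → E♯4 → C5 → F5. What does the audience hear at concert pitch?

Written C4 on the English horn sounds as F3, a perfect fifth lower; apply that shift to every note.
A4 becomes D4
C5 becomes F4
B4 becomes E4
E#4 becomes A#3
C5 becomes F4
F5 becomes Bb4

D4 F4 E4 A#3 F4 Bb4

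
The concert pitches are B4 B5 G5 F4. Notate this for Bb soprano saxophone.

C#5 C#6 A5 G4

Written C4 sounds as Bb3 on the Bb soprano saxophone, so concert pitches are written a major second up.
B4 -> C#5
B5 -> C#6
G5 -> A5
F4 -> G4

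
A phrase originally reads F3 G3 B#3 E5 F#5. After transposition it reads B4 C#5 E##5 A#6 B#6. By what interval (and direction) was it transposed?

From F3 to B4 is 11 letter names — an eleventh of some quality.
F3 to B4 is 18 semitones, which makes it an augmented eleventh; the second version is higher, so the direction is up.
Checking another pair — F#5 → B#6 — gives the same interval.

up an augmented eleventh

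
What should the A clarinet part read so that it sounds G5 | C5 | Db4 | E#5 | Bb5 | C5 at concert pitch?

Bb5 Eb5 Fb4 G#5 Db6 Eb5

Written C4 sounds as A3 on the A clarinet, so concert pitches are written a minor third up.
G5 to Bb5
C5 to Eb5
Db4 to Fb4
E#5 to G#5
Bb5 to Db6
C5 to Eb5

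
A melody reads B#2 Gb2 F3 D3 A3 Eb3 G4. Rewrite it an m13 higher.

G#4 Ebb4 Db5 Bb4 F5 Cb5 Eb6

B#2 becomes G#4
Gb2 becomes Ebb4
F3 becomes Db5
D3 becomes Bb4
A3 becomes F5
Eb3 becomes Cb5
G4 becomes Eb6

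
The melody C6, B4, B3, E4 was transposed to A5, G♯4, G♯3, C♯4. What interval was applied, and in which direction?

down a minor third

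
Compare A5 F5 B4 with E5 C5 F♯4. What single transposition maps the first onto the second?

Take the first pair: A5 → E5. A to E spans 4 letter names, so the interval is some kind of fourth.
E5 to A5 is 5 semitones, which makes it a perfect fourth; the second version is lower, so the direction is down.
Checking another pair — B4 → F#4 — gives the same interval.

down a perfect fourth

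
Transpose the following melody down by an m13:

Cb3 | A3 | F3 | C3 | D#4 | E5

Eb1 C#2 A1 E1 F##2 G#3

A minor thirteenth down from Cb3 gives Eb1.
A minor thirteenth down from A3 gives C#2.
F3: a thirteenth down reaches A, and 20 semitones makes it A1.
C3: a thirteenth down reaches E, and 20 semitones makes it E1.
D#4: a thirteenth down reaches F, and 20 semitones makes it F##2.
E5: a thirteenth down reaches G, and 20 semitones makes it G#3.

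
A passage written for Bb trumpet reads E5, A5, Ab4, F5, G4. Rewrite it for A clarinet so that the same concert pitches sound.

F5 Bb5 Bbb4 Gb5 Ab4

First find concert pitch: the Bb trumpet sounds a major second below written, so E5 A5 Ab4 F5 G4 sounds D5 G5 Gb4 Eb5 F4.
Then write for A clarinet: it sounds a minor third below written, so the part must be a minor third above concert.
D5 → F5
G5 → Bb5
Gb4 → Bbb4
Eb5 → Gb5
F4 → Ab4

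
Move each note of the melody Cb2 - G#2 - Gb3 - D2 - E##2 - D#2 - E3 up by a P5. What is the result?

Cb2 up a perfect fifth is Gb2.
G#2: a fifth up reaches D, and 7 semitones makes it D#3.
Gb3: a fifth up reaches D, and 7 semitones makes it Db4.
A perfect fifth up from D2 gives A2.
A perfect fifth up from E##2 gives B##2.
A perfect fifth up from D#2 gives A#2.
A perfect fifth up from E3 gives B3.

Gb2 D#3 Db4 A2 B##2 A#2 B3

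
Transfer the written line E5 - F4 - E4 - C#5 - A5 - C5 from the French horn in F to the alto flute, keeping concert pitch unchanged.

First find concert pitch: the French horn in F sounds a perfect fifth below written, so E5 F4 E4 C#5 A5 C5 sounds A4 Bb3 A3 F#4 D5 F4.
Then write for alto flute: it sounds a perfect fourth below written, so the part must be a perfect fourth above concert.
A4 → D5
Bb3 → Eb4
A3 → D4
F#4 → B4
D5 → G5
F4 → Bb4

D5 Eb4 D4 B4 G5 Bb4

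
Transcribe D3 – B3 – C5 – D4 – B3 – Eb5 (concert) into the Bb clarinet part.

E3 C#4 D5 E4 C#4 F5

The Bb clarinet sounds a major second below written, so the written part must be a major second above concert — transpose each note up.
D3 becomes E3
B3 becomes C#4
C5 becomes D5
D4 becomes E4
B3 becomes C#4
Eb5 becomes F5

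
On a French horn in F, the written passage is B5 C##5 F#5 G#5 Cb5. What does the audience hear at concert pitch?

The French horn in F sounds a perfect fifth below written, so transpose each written note down a perfect fifth.
B5 → E5
C##5 → F##4
F#5 → B4
G#5 → C#5
Cb5 → Fb4

E5 F##4 B4 C#5 Fb4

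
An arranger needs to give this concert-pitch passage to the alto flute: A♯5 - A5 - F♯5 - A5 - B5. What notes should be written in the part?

D#6 D6 B5 D6 E6

The alto flute sounds a perfect fourth below written, so the written part must be a perfect fourth above concert — transpose each note up.
A#5 -> D#6
A5 -> D6
F#5 -> B5
A5 -> D6
B5 -> E6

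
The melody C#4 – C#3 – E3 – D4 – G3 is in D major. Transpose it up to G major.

D major to G major up is a perfect fourth, so every note moves up by that interval.
C#4 -> F#4
C#3 -> F#3
E3 -> A3
D4 -> G4
G3 -> C4

F#4 F#3 A3 G4 C4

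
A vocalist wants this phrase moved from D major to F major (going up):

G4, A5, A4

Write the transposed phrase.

Bb4 C6 C5

From D up to F is a minor third; apply that to each pitch.
G4 to Bb4
A5 to C6
A4 to C5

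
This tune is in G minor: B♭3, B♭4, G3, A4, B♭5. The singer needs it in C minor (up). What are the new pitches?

From G up to C is a perfect fourth; apply that to each pitch.
Bb3 to Eb4
Bb4 to Eb5
G3 to C4
A4 to D5
Bb5 to Eb6

Eb4 Eb5 C4 D5 Eb6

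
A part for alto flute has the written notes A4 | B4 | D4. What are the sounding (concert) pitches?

E4 F#4 A3

Written C4 on the alto flute sounds as G3, a perfect fourth lower; apply that shift to every note.
A4 to E4
B4 to F#4
D4 to A3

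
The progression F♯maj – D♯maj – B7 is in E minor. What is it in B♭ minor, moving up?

Cmaj Amaj F7

E minor up to B♭ minor is a diminished fifth; each chord root moves by that interval while the quality stays the same.
F♯maj: root F♯ up a diminished fifth → C, giving Cmaj.
D♯maj: root D♯ up a diminished fifth → A, giving Amaj.
B7: root B up a diminished fifth → F, giving F7.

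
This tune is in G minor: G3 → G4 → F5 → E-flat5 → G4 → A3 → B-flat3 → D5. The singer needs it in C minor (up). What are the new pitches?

C4 C5 Bb5 Ab5 C5 D4 Eb4 G5

G minor to C minor up is a perfect fourth, so every note moves up by that interval.
G3 -> C4
G4 -> C5
F5 -> Bb5
Eb5 -> Ab5
G4 -> C5
A3 -> D4
Bb3 -> Eb4
D5 -> G5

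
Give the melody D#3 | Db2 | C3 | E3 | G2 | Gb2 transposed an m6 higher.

D#3 -> B3
Db2 -> Bbb2
C3 -> Ab3
E3 -> C4
G2 -> Eb3
Gb2 -> Ebb3

B3 Bbb2 Ab3 C4 Eb3 Ebb3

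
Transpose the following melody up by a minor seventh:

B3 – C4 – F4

A4 Bb4 Eb5

B3 gives A4
C4 gives Bb4
F4 gives Eb5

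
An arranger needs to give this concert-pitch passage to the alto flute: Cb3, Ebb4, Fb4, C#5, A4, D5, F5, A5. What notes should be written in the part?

The alto flute sounds a perfect fourth below written, so the written part must be a perfect fourth above concert — transpose each note up.
Cb3 becomes Fb3
Ebb4 becomes Abb4
Fb4 becomes Bbb4
C#5 becomes F#5
A4 becomes D5
D5 becomes G5
F5 becomes Bb5
A5 becomes D6

Fb3 Abb4 Bbb4 F#5 D5 G5 Bb5 D6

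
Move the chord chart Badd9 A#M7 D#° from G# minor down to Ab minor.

G# minor down to Ab minor is an augmented seventh; each chord root moves by that interval while the quality stays the same.
Badd9: root B down an augmented seventh → Cb, giving Cbadd9.
A#M7: root A# down an augmented seventh → Bb, giving BbM7.
D#°: root D# down an augmented seventh → Eb, giving Eb°.

Cbadd9 BbM7 Eb°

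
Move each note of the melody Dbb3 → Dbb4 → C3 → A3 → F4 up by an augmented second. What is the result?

Eb3 Eb4 D#3 B#3 G#4

Dbb3: a second up reaches E, and 3 semitones makes it Eb3.
Dbb4 up an augmented second is Eb4.
C3 up an augmented second is D#3.
An augmented second up from A3 gives B#3.
F4: a second up reaches G, and 3 semitones makes it G#4.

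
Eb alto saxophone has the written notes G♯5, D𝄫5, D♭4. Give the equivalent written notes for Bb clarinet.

First find concert pitch: the Eb alto saxophone sounds a major sixth below written, so G♯5 D𝄫5 D♭4 sounds B4 Fbb4 Fb3.
Then write for Bb clarinet: it sounds a major second below written, so the part must be a major second above concert.
B4 → C#5
Fbb4 → Gbb4
Fb3 → Gb3

C#5 Gbb4 Gb3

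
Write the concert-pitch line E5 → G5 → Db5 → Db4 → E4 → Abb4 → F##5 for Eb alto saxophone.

C#6 E6 Bb5 Bb4 C#5 Fb5 D##6

The Eb alto saxophone sounds a major sixth below written, so the written part must be a major sixth above concert — transpose each note up.
E5 to C#6
G5 to E6
Db5 to Bb5
Db4 to Bb4
E4 to C#5
Abb4 to Fb5
F##5 to D##6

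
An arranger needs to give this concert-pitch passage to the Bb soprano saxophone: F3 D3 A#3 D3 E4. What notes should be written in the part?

Written C4 sounds as Bb3 on the Bb soprano saxophone, so concert pitches are written a major second up.
F3 → G3
D3 → E3
A#3 → B#3
D3 → E3
E4 → F#4

G3 E3 B#3 E3 F#4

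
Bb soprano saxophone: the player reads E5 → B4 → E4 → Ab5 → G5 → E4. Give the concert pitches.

D5 A4 D4 Gb5 F5 D4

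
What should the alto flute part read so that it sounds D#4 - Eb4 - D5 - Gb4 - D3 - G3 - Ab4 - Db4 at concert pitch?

G#4 Ab4 G5 Cb5 G3 C4 Db5 Gb4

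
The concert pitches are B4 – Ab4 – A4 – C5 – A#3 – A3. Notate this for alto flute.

The alto flute sounds a perfect fourth below written, so the written part must be a perfect fourth above concert — transpose each note up.
B4 → E5
Ab4 → Db5
A4 → D5
C5 → F5
A#3 → D#4
A3 → D4

E5 Db5 D5 F5 D#4 D4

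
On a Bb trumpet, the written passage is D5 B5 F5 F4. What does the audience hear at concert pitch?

C5 A5 Eb5 Eb4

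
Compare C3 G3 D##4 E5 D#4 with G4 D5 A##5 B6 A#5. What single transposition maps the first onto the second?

up a perfect twelfth

From C3 to G4 is 12 letter names — a twelfth of some quality.
C3 to G4 is 19 semitones, which makes it a perfect twelfth; the second version is higher, so the direction is up.
Checking another pair — D#4 → A#5 — gives the same interval.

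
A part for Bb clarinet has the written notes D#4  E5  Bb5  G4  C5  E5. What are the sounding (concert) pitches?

C#4 D5 Ab5 F4 Bb4 D5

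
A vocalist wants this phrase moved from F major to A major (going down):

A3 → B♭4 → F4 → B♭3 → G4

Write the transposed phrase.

F major to A major down is a minor sixth, so every note moves down by that interval.
A3 to C#3
Bb4 to D4
F4 to A3
Bb3 to D3
G4 to B3

C#3 D4 A3 D3 B3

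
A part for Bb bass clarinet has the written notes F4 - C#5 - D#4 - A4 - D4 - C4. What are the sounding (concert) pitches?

Eb3 B3 C#3 G3 C3 Bb2

The Bb bass clarinet sounds a major ninth below written, so transpose each written note down a major ninth.
F4 to Eb3
C#5 to B3
D#4 to C#3
A4 to G3
D4 to C3
C4 to Bb2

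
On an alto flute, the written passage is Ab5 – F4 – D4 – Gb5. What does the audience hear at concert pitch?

The alto flute sounds a perfect fourth below written, so transpose each written note down a perfect fourth.
Ab5 -> Eb5
F4 -> C4
D4 -> A3
Gb5 -> Db5

Eb5 C4 A3 Db5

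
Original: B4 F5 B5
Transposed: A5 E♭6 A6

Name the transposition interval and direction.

up a minor seventh

From B4 to A5 is 7 letter names — a seventh of some quality.
B4 to A5 is 10 semitones, which makes it a minor seventh; the second version is higher, so the direction is up.
Checking another pair — B5 → A6 — gives the same interval.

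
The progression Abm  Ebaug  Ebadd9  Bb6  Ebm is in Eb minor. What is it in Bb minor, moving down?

Ebm Bbaug Bbadd9 F6 Bbm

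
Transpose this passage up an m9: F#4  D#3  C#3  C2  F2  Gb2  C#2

F#4 -> G5
D#3 -> E4
C#3 -> D4
C2 -> Db3
F2 -> Gb3
Gb2 -> Abb3
C#2 -> D3

G5 E4 D4 Db3 Gb3 Abb3 D3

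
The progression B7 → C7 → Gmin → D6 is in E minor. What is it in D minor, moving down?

E minor down to D minor is a major second; each chord root moves by that interval while the quality stays the same.
B7: root B down a major second → A, giving A7.
C7: root C down a major second → Bb, giving Bb7.
Gmin: root G down a major second → F, giving Fmin.
D6: root D down a major second → C, giving C6.

A7 Bb7 Fmin C6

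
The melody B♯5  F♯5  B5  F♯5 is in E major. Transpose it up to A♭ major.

E major to A♭ major up is a diminished fourth, so every note moves up by that interval.
B#5 → E6
F#5 → Bb5
B5 → Eb6
F#5 → Bb5

E6 Bb5 Eb6 Bb5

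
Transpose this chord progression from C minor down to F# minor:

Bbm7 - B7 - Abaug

C minor down to F# minor is a diminished fifth; each chord root moves by that interval while the quality stays the same.
Bbm7: root Bb down a diminished fifth → E, giving Em7.
B7: root B down a diminished fifth → E#, giving E#7.
Abaug: root Ab down a diminished fifth → D, giving Daug.

Em7 E#7 Daug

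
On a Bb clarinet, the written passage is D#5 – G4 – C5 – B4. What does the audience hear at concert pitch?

Written C4 on the Bb clarinet sounds as Bb3, a major second lower; apply that shift to every note.
D#5 → C#5
G4 → F4
C5 → Bb4
B4 → A4

C#5 F4 Bb4 A4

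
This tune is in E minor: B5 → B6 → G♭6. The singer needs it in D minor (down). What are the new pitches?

A5 A6 Fb6

E minor to D minor down is a major second, so every note moves down by that interval.
B5 -> A5
B6 -> A6
Gb6 -> Fb6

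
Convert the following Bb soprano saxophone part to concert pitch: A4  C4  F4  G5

G4 Bb3 Eb4 F5

Written C4 on the Bb soprano saxophone sounds as Bb3, a major second lower; apply that shift to every note.
A4 gives G4
C4 gives Bb3
F4 gives Eb4
G5 gives F5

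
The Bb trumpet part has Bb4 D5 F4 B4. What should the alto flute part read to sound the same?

Db5 F5 Ab4 D5

First find concert pitch: the Bb trumpet sounds a major second below written, so Bb4 D5 F4 B4 sounds Ab4 C5 Eb4 A4.
Then write for alto flute: it sounds a perfect fourth below written, so the part must be a perfect fourth above concert.
Ab4 → Db5
C5 → F5
Eb4 → Ab4
A4 → D5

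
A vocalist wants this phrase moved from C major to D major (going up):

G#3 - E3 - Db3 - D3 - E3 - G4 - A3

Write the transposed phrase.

A#3 F#3 Eb3 E3 F#3 A4 B3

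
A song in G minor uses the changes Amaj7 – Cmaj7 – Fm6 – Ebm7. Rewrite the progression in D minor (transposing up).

Emaj7 Gmaj7 Cm6 Bbm7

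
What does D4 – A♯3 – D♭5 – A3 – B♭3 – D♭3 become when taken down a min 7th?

E3 B#2 Eb4 B2 C3 Eb2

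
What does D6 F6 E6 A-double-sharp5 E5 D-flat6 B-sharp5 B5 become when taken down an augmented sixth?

Fb5 Abb5 Gb5 C#5 Gb4 Fbb5 D5 Db5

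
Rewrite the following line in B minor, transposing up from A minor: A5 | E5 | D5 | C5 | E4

B5 F#5 E5 D5 F#4

A minor to B minor up is a major second, so every note moves up by that interval.
A5 → B5
E5 → F#5
D5 → E5
C5 → D5
E4 → F#4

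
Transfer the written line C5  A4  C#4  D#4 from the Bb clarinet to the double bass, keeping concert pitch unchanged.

Bb5 G5 B4 C#5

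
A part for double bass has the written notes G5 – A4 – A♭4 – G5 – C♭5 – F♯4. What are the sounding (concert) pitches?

G4 A3 Ab3 G4 Cb4 F#3

The double bass sounds a perfect octave below written, so transpose each written note down a perfect octave.
G5 gives G4
A4 gives A3
Ab4 gives Ab3
G5 gives G4
Cb5 gives Cb4
F#4 gives F#3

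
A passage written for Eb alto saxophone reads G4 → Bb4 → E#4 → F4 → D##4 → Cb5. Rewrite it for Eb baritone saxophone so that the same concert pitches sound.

First find concert pitch: the Eb alto saxophone sounds a major sixth below written, so G4 Bb4 E#4 F4 D##4 Cb5 sounds Bb3 Db4 G#3 Ab3 F##3 Ebb4.
Then write for Eb baritone saxophone: it sounds a major thirteenth below written, so the part must be a major thirteenth above concert.
Bb3 → G5
Db4 → Bb5
G#3 → E#5
Ab3 → F5
F##3 → D##5
Ebb4 → Cb6

G5 Bb5 E#5 F5 D##5 Cb6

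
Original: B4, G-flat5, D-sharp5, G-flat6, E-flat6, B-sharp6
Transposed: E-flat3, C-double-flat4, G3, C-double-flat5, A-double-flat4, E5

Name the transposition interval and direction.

down an augmented twelfth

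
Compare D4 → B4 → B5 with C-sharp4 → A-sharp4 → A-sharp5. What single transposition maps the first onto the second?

down a minor second

From D4 to C#4 is 2 letter names — a second of some quality.
C#4 to D4 is 1 semitone, which makes it a minor second; the second version is lower, so the direction is down.
Checking another pair — B5 → A#5 — gives the same interval.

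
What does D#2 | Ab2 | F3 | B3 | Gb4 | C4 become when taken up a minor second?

D#2: a second up reaches E, and 1 semitone makes it E2.
Ab2 up a minor second is Bbb2.
F3: a second up reaches G, and 1 semitone makes it Gb3.
A minor second up from B3 gives C4.
Gb4: a second up reaches A, and 1 semitone makes it Abb4.
C4 up a minor second is Db4.

E2 Bbb2 Gb3 C4 Abb4 Db4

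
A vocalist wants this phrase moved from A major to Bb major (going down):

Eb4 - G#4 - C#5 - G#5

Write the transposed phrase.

A major to Bb major down is a major seventh, so every note moves down by that interval.
Eb4 becomes Fb3
G#4 becomes A3
C#5 becomes D4
G#5 becomes A4

Fb3 A3 D4 A4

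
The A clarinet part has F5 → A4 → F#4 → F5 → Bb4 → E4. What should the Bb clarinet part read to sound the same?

E5 G#4 E#4 E5 A4 D#4

First find concert pitch: the A clarinet sounds a minor third below written, so F5 A4 F#4 F5 Bb4 E4 sounds D5 F#4 D#4 D5 G4 C#4.
Then write for Bb clarinet: it sounds a major second below written, so the part must be a major second above concert.
D5 → E5
F#4 → G#4
D#4 → E#4
D5 → E5
G4 → A4
C#4 → D#4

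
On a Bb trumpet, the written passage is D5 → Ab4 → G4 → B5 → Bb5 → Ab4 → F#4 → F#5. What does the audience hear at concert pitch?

C5 Gb4 F4 A5 Ab5 Gb4 E4 E5

The Bb trumpet sounds a major second below written, so transpose each written note down a major second.
D5 -> C5
Ab4 -> Gb4
G4 -> F4
B5 -> A5
Bb5 -> Ab5
Ab4 -> Gb4
F#4 -> E4
F#5 -> E5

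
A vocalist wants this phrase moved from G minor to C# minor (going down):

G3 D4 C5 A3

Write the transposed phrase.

C#3 G#3 F#4 D#3

From G down to C# is a diminished fifth; apply that to each pitch.
G3 becomes C#3
D4 becomes G#3
C5 becomes F#4
A3 becomes D#3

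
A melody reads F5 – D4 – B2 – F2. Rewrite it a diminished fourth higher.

Bbb5 Gb4 Eb3 Bbb2

F5 -> Bbb5
D4 -> Gb4
B2 -> Eb3
F2 -> Bbb2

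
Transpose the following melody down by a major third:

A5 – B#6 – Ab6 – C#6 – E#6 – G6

A5: a third down reaches F, and 4 semitones makes it F5.
A major third down from B#6 gives G#6.
Ab6 down a major third is Fb6.
C#6 down a major third is A5.
E#6 down a major third is C#6.
A major third down from G6 gives Eb6.

F5 G#6 Fb6 A5 C#6 Eb6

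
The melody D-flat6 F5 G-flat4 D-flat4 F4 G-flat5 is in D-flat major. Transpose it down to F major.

F5 A4 Bb3 F3 A3 Bb4

D-flat major to F major down is a minor sixth, so every note moves down by that interval.
Db6 to F5
F5 to A4
Gb4 to Bb3
Db4 to F3
F4 to A3
Gb5 to Bb4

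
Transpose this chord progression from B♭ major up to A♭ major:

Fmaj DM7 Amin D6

B♭ major up to A♭ major is a minor seventh; each chord root moves by that interval while the quality stays the same.
Fmaj: root F up a minor seventh → Eb, giving Ebmaj.
DM7: root D up a minor seventh → C, giving CM7.
Amin: root A up a minor seventh → G, giving Gmin.
D6: root D up a minor seventh → C, giving C6.

Ebmaj CM7 Gmin C6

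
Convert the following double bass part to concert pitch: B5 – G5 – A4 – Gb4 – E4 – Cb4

Written C4 on the double bass sounds as C3, a perfect octave lower; apply that shift to every note.
B5 to B4
G5 to G4
A4 to A3
Gb4 to Gb3
E4 to E3
Cb4 to Cb3

B4 G4 A3 Gb3 E3 Cb3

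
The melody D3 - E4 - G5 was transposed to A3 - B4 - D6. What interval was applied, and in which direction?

up a perfect fifth

From D3 to A3 is 5 letter names — a fifth of some quality.
D3 to A3 is 7 semitones, which makes it a perfect fifth; the second version is higher, so the direction is up.
Checking another pair — G5 → D6 — gives the same interval.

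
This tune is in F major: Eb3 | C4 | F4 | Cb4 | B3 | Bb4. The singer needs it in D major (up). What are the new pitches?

C4 A4 D5 Ab4 G#4 G5

F major to D major up is a major sixth, so every note moves up by that interval.
Eb3 to C4
C4 to A4
F4 to D5
Cb4 to Ab4
B3 to G#4
Bb4 to G5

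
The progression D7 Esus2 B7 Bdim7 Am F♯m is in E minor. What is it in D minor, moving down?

C7 Dsus2 A7 Adim7 Gm Em

E minor down to D minor is a major second; each chord root moves by that interval while the quality stays the same.
D7: root D down a major second → C, giving C7.
Esus2: root E down a major second → D, giving Dsus2.
B7: root B down a major second → A, giving A7.
Bdim7: root B down a major second → A, giving Adim7.
Am: root A down a major second → G, giving Gm.
F♯m: root F♯ down a major second → E, giving Em.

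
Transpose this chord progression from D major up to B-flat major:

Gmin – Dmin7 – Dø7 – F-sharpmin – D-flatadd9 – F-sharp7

Ebmin Bbmin7 Bbø7 Dmin Bbbadd9 D7

D major up to B-flat major is a minor sixth; each chord root moves by that interval while the quality stays the same.
Gmin: root G up a minor sixth → Eb, giving Ebmin.
Dmin7: root D up a minor sixth → Bb, giving Bbmin7.
Dø7: root D up a minor sixth → Bb, giving Bbø7.
F-sharpmin: root F-sharp up a minor sixth → D, giving Dmin.
D-flatadd9: root D-flat up a minor sixth → Bbb, giving Bbbadd9.
F-sharp7: root F-sharp up a minor sixth → D, giving D7.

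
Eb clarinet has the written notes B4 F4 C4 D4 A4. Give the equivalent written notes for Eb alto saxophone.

First find concert pitch: the Eb clarinet sounds a minor third above written, so B4 F4 C4 D4 A4 sounds D5 Ab4 Eb4 F4 C5.
Then write for Eb alto saxophone: it sounds a major sixth below written, so the part must be a major sixth above concert.
D5 → B5
Ab4 → F5
Eb4 → C5
F4 → D5
C5 → A5

B5 F5 C5 D5 A5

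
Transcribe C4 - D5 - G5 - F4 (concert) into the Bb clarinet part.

D4 E5 A5 G4

The Bb clarinet sounds a major second below written, so the written part must be a major second above concert — transpose each note up.
C4 → D4
D5 → E5
G5 → A5
F4 → G4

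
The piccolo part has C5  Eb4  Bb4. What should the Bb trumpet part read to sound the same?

First find concert pitch: the piccolo sounds a perfect octave above written, so C5 Eb4 Bb4 sounds C6 Eb5 Bb5.
Then write for Bb trumpet: it sounds a major second below written, so the part must be a major second above concert.
C6 → D6
Eb5 → F5
Bb5 → C6

D6 F5 C6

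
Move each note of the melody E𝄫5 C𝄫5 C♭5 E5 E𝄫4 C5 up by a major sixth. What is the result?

Cb6 Abb5 Ab5 C#6 Cb5 A5

Ebb5 gives Cb6
Cbb5 gives Abb5
Cb5 gives Ab5
E5 gives C#6
Ebb4 gives Cb5
C5 gives A5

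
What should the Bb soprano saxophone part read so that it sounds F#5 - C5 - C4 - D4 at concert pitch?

G#5 D5 D4 E4

The Bb soprano saxophone sounds a major second below written, so the written part must be a major second above concert — transpose each note up.
F#5 → G#5
C5 → D5
C4 → D4
D4 → E4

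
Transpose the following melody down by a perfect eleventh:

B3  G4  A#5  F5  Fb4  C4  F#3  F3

F#2 D3 E#4 C4 Cb3 G2 C#2 C2

B3 becomes F#2
G4 becomes D3
A#5 becomes E#4
F5 becomes C4
Fb4 becomes Cb3
C4 becomes G2
F#3 becomes C#2
F3 becomes C2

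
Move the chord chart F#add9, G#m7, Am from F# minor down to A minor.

Aadd9 Bm7 Cm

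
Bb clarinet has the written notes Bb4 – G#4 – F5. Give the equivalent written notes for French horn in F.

First find concert pitch: the Bb clarinet sounds a major second below written, so Bb4 G#4 F5 sounds Ab4 F#4 Eb5.
Then write for French horn in F: it sounds a perfect fifth below written, so the part must be a perfect fifth above concert.
Ab4 → Eb5
F#4 → C#5
Eb5 → Bb5

Eb5 C#5 Bb5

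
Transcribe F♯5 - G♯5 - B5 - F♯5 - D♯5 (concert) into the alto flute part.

B5 C#6 E6 B5 G#5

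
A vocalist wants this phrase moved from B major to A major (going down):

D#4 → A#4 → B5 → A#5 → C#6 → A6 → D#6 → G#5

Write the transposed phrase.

B major to A major down is a major second, so every note moves down by that interval.
D#4 -> C#4
A#4 -> G#4
B5 -> A5
A#5 -> G#5
C#6 -> B5
A6 -> G6
D#6 -> C#6
G#5 -> F#5

C#4 G#4 A5 G#5 B5 G6 C#6 F#5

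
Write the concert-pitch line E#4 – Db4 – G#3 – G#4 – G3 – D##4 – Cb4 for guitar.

E#5 Db5 G#4 G#5 G4 D##5 Cb5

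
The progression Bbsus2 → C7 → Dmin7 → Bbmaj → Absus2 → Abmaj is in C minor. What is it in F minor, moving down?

Ebsus2 F7 Gmin7 Ebmaj Dbsus2 Dbmaj

C minor down to F minor is a perfect fifth; each chord root moves by that interval while the quality stays the same.
Bbsus2: root Bb down a perfect fifth → Eb, giving Ebsus2.
C7: root C down a perfect fifth → F, giving F7.
Dmin7: root D down a perfect fifth → G, giving Gmin7.
Bbmaj: root Bb down a perfect fifth → Eb, giving Ebmaj.
Absus2: root Ab down a perfect fifth → Db, giving Dbsus2.
Abmaj: root Ab down a perfect fifth → Db, giving Dbmaj.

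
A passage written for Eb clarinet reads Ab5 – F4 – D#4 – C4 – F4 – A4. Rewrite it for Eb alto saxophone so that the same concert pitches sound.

First find concert pitch: the Eb clarinet sounds a minor third above written, so Ab5 F4 D#4 C4 F4 A4 sounds Cb6 Ab4 F#4 Eb4 Ab4 C5.
Then write for Eb alto saxophone: it sounds a major sixth below written, so the part must be a major sixth above concert.
Cb6 → Ab6
Ab4 → F5
F#4 → D#5
Eb4 → C5
Ab4 → F5
C5 → A5

Ab6 F5 D#5 C5 F5 A5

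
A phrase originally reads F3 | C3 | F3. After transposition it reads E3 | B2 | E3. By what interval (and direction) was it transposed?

down a minor second

Take the first pair: F3 → E3. F to E spans 2 letter names, so the interval is some kind of second.
E3 to F3 is 1 semitone, which makes it a minor second; the second version is lower, so the direction is down.
Checking another pair — F3 → E3 — gives the same interval.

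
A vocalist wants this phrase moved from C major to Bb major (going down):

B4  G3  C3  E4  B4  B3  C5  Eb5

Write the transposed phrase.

C major to Bb major down is a major second, so every note moves down by that interval.
B4 gives A4
G3 gives F3
C3 gives Bb2
E4 gives D4
B4 gives A4
B3 gives A3
C5 gives Bb4
Eb5 gives Db5

A4 F3 Bb2 D4 A4 A3 Bb4 Db5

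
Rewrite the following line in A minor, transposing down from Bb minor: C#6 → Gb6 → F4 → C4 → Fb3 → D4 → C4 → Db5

B#5 F6 E4 B3 Eb3 C#4 B3 C5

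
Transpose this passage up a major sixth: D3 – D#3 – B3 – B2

B3 B#3 G#4 G#3

D3 up a major sixth is B3.
A major sixth up from D#3 gives B#3.
B3 up a major sixth is G#4.
B2: a sixth up reaches G, and 9 semitones makes it G#3.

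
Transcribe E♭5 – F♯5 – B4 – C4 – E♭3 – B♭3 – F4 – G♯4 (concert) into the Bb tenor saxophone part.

F6 G#6 C#6 D5 F4 C5 G5 A#5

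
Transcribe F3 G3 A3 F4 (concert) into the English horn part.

The English horn sounds a perfect fifth below written, so the written part must be a perfect fifth above concert — transpose each note up.
F3 → C4
G3 → D4
A3 → E4
F4 → C5

C4 D4 E4 C5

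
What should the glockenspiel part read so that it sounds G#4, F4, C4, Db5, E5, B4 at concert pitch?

G#2 F2 C2 Db3 E3 B2

Written C4 sounds as C6 on the glockenspiel, so concert pitches are written a perfect fifteenth down.
G#4 to G#2
F4 to F2
C4 to C2
Db5 to Db3
E5 to E3
B4 to B2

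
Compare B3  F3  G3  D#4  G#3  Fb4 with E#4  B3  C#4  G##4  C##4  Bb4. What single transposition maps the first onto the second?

From B3 to E#4 is 4 letter names — a fourth of some quality.
B3 to E#4 is 6 semitones, which makes it an augmented fourth; the second version is higher, so the direction is up.
Checking another pair — Fb4 → Bb4 — gives the same interval.

up an augmented fourth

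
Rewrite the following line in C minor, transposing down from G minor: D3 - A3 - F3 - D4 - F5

G2 D3 Bb2 G3 Bb4

From G down to C is a perfect fifth; apply that to each pitch.
D3 → G2
A3 → D3
F3 → Bb2
D4 → G3
F5 → Bb4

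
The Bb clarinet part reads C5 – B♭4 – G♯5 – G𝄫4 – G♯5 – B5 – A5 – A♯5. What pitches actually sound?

Bb4 Ab4 F#5 Fbb4 F#5 A5 G5 G#5

Written C4 on the Bb clarinet sounds as Bb3, a major second lower; apply that shift to every note.
C5 → Bb4
Bb4 → Ab4
G#5 → F#5
Gbb4 → Fbb4
G#5 → F#5
B5 → A5
A5 → G5
A#5 → G#5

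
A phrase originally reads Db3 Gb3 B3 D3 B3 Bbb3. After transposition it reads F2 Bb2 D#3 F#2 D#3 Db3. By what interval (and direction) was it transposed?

down a minor sixth

Take the first pair: Db3 → F2. D to F spans 6 letter names, so the interval is some kind of sixth.
F2 to Db3 is 8 semitones, which makes it a minor sixth; the second version is lower, so the direction is down.
Checking another pair — Bbb3 → Db3 — gives the same interval.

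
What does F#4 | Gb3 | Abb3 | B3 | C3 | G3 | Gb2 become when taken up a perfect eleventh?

F#4 up a perfect eleventh is B5.
Gb3: an eleventh up reaches C, and 17 semitones makes it Cb5.
Abb3 up a perfect eleventh is Dbb5.
A perfect eleventh up from B3 gives E5.
A perfect eleventh up from C3 gives F4.
G3 up a perfect eleventh is C5.
Gb2 up a perfect eleventh is Cb4.

B5 Cb5 Dbb5 E5 F4 C5 Cb4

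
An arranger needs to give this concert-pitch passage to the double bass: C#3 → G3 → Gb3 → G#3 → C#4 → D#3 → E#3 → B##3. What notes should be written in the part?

C#4 G4 Gb4 G#4 C#5 D#4 E#4 B##4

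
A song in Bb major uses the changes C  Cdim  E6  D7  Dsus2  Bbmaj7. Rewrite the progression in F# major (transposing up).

G# G#dim B#6 A#7 A#sus2 F#maj7

Bb major up to F# major is an augmented fifth; each chord root moves by that interval while the quality stays the same.
C: root C up an augmented fifth → G#, giving G#.
Cdim: root C up an augmented fifth → G#, giving G#dim.
E6: root E up an augmented fifth → B#, giving B#6.
D7: root D up an augmented fifth → A#, giving A#7.
Dsus2: root D up an augmented fifth → A#, giving A#sus2.
Bbmaj7: root Bb up an augmented fifth → F#, giving F#maj7.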